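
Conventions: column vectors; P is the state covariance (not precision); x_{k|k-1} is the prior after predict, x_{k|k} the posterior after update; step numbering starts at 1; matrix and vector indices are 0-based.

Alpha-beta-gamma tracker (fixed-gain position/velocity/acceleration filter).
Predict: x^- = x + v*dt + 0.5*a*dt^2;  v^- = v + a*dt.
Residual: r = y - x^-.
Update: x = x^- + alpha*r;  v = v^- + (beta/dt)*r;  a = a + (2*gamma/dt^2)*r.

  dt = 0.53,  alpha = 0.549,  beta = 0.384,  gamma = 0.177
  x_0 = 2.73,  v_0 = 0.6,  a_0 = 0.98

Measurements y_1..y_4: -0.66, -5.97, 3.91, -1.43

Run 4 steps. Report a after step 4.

a_post = 7.9300

step 1: x_pred=3.1856  r=-3.8456  x^+=1.0744  v^+=-1.6669  a^+=-3.8664
step 2: x_pred=-0.3521  r=-5.6179  x^+=-3.4363  v^+=-7.7864  a^+=-10.9463
step 3: x_pred=-9.1005  r=13.0105  x^+=-1.9577  v^+=-4.1614  a^+=5.4500
step 4: x_pred=-3.3979  r=1.9679  x^+=-2.3175  v^+=0.1528  a^+=7.9300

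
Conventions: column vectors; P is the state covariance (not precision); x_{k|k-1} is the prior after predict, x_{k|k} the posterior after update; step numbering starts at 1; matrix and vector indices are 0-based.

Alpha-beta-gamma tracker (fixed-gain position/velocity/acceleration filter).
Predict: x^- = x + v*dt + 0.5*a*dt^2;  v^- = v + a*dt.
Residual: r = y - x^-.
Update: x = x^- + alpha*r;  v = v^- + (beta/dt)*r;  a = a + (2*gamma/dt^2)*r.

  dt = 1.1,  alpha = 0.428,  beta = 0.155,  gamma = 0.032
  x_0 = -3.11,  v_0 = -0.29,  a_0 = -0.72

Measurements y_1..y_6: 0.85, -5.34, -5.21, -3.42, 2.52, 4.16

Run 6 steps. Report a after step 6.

step 1: x_pred=-3.8646  r=4.7146  x^+=-1.8468  v^+=-0.4177  a^+=-0.4706
step 2: x_pred=-2.5909  r=-2.7491  x^+=-3.7675  v^+=-1.3227  a^+=-0.6160
step 3: x_pred=-5.5952  r=0.3852  x^+=-5.4304  v^+=-1.9461  a^+=-0.5957
step 4: x_pred=-7.9314  r=4.5114  x^+=-6.0005  v^+=-1.9656  a^+=-0.3570
step 5: x_pred=-8.3787  r=10.8987  x^+=-3.7141  v^+=-0.8226  a^+=0.2194
step 6: x_pred=-4.4862  r=8.6462  x^+=-0.7856  v^+=0.6371  a^+=0.6767

a_post = 0.6767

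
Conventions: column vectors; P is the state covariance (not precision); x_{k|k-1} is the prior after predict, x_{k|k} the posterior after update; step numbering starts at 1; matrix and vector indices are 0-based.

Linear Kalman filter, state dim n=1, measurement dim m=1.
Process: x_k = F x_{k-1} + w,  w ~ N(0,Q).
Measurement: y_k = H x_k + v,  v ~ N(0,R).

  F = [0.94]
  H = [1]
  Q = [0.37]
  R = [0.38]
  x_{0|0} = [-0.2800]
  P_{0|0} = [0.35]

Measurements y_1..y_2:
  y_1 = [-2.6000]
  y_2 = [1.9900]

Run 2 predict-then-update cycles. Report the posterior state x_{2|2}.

step 1: x^-=[-0.2632]  P^-=[0.6793]  S=[1.0593]  K=[0.6413]  nu=[-2.3368]  x^+=[-1.7617]  P^+=[0.2437]
step 2: x^-=[-1.6560]  P^-=[0.5853]  S=[0.9653]  K=[0.6063]  nu=[3.6460]  x^+=[0.5547]  P^+=[0.2304]

x_post = [0.5547]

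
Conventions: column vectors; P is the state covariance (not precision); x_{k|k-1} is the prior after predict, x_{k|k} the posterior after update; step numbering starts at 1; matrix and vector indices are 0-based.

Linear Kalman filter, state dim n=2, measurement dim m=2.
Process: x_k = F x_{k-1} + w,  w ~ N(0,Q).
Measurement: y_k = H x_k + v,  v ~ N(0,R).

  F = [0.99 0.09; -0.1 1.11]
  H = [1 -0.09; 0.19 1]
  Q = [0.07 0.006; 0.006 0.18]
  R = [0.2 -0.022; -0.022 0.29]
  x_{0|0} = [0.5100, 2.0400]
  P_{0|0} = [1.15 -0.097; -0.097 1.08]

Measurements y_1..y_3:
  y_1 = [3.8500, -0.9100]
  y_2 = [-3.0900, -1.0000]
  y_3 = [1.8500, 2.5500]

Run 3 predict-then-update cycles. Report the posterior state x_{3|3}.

x_post = [0.8510, 0.9324]

step 1: x^-=[0.6885, 2.2134]  P^-=[1.1886 -0.1057; -0.1057 1.5437]  S=[1.4201 -0.0390; -0.0390 1.8365]  K=[0.8460 0.0834; -0.1496 0.8265]  nu=[3.3607, -3.2542]  x^+=[3.2602, -0.9788]  P^+=[0.1650 -0.0258; -0.0258 0.2479]
step 2: x^-=[3.1395, -1.4125]  P^-=[0.2292 -0.0137; -0.0137 0.4928]  S=[0.4356 -0.0363; -0.0363 0.7858]  K=[0.5341 0.0626; -0.0816 0.6200]  nu=[-6.3566, -0.1840]  x^+=[-0.2671, -1.0078]  P^+=[0.1042 -0.0134; -0.0134 0.1841]
step 3: x^-=[-0.3552, -1.0919]  P^-=[0.1713 -0.0005; -0.0005 0.4109]  S=[0.3747 -0.0269; -0.0269 0.7069]  K=[0.4617 0.0629; -0.0584 0.5789]  nu=[2.1069, 3.7094]  x^+=[0.8510, 0.9324]  P^+=[0.0902 -0.0090; -0.0090 0.1709]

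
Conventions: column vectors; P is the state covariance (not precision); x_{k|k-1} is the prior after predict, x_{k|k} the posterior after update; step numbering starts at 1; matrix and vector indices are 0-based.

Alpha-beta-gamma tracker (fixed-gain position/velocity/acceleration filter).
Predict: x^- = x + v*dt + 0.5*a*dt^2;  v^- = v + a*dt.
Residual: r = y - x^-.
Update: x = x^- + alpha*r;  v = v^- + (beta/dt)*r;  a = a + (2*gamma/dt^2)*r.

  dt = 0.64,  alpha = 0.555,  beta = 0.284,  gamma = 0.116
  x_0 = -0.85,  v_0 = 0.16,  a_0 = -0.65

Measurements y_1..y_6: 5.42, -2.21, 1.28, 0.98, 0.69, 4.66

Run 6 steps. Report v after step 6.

v_post = 0.0149

step 1: x_pred=-0.8807  r=6.3007  x^+=2.6162  v^+=2.5399  a^+=2.9188
step 2: x_pred=4.8395  r=-7.0495  x^+=0.9270  v^+=1.2797  a^+=-1.0741
step 3: x_pred=1.5261  r=-0.2461  x^+=1.3895  v^+=0.4831  a^+=-1.2135
step 4: x_pred=1.4502  r=-0.4702  x^+=1.1892  v^+=-0.5022  a^+=-1.4798
step 5: x_pred=0.5648  r=0.1252  x^+=0.6343  v^+=-1.3937  a^+=-1.4089
step 6: x_pred=-0.5462  r=5.2062  x^+=2.3432  v^+=0.0149  a^+=1.5400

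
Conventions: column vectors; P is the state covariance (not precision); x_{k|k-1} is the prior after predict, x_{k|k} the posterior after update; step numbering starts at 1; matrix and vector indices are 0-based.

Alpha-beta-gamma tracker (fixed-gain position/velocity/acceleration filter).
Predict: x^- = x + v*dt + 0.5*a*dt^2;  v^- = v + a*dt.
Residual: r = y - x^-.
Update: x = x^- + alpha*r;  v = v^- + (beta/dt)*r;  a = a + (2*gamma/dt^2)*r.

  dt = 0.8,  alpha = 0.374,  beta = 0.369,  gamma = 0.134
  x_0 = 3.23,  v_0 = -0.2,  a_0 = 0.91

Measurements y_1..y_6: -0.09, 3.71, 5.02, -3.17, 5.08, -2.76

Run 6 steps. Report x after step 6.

step 1: x_pred=3.3612  r=-3.4512  x^+=2.0705  v^+=-1.0639  a^+=-0.5352
step 2: x_pred=1.0481  r=2.6619  x^+=2.0436  v^+=-0.2642  a^+=0.5795
step 3: x_pred=2.0177  r=3.0023  x^+=3.1406  v^+=1.5842  a^+=1.8367
step 4: x_pred=4.9956  r=-8.1656  x^+=1.9417  v^+=-0.7129  a^+=-1.5827
step 5: x_pred=0.8649  r=4.2151  x^+=2.4414  v^+=-0.0348  a^+=0.1824
step 6: x_pred=2.4719  r=-5.2319  x^+=0.5152  v^+=-2.3021  a^+=-2.0085

x_post = 0.5152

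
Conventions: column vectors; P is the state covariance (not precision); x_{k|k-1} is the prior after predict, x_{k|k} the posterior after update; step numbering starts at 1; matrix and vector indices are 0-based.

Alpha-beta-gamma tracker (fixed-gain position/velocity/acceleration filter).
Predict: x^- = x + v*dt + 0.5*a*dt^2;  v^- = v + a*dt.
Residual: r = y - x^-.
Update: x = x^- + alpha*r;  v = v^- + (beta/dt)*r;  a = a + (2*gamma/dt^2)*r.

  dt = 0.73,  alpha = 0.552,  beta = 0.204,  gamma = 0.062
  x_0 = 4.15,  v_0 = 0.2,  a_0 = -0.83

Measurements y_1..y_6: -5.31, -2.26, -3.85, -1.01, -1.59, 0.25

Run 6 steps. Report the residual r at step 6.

resid = 6.0718

step 1: x_pred=4.0748  r=-9.3848  x^+=-1.1056  v^+=-3.0285  a^+=-3.0138
step 2: x_pred=-4.1194  r=1.8594  x^+=-3.0930  v^+=-4.7089  a^+=-2.5811
step 3: x_pred=-7.2183  r=3.3683  x^+=-5.3590  v^+=-5.6519  a^+=-1.7973
step 4: x_pred=-9.9637  r=8.9537  x^+=-5.0213  v^+=-4.4618  a^+=0.2861
step 5: x_pred=-8.2021  r=6.6121  x^+=-4.5522  v^+=-2.4051  a^+=1.8247
step 6: x_pred=-5.8218  r=6.0718  x^+=-2.4702  v^+=0.6237  a^+=3.2375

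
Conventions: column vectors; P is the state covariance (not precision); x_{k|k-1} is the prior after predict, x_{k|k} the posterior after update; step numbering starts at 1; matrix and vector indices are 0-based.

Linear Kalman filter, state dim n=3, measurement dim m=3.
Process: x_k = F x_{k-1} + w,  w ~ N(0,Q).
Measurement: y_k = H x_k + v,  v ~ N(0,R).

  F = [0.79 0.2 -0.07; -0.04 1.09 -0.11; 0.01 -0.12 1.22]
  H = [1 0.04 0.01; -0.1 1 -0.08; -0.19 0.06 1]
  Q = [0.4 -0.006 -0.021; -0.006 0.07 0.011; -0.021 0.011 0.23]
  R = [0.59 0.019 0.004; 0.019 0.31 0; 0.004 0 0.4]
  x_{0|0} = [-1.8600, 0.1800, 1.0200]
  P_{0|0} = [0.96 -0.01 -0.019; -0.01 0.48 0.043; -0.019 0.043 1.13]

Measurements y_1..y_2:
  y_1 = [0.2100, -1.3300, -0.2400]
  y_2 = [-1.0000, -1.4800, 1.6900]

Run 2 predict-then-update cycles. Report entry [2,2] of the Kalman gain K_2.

K[2,2] = 0.6316

step 1: x^-=[-1.5048, 0.1584, 1.2042]  P^-=[1.0216 0.0658 -0.1280; 0.0658 0.6459 -0.1453; -0.1280 -0.1453 1.9059]  S=[1.6154 0.0161 -0.2997; 0.0161 0.9863 -0.2409; -0.2997 -0.2409 2.3748]  K=[0.6225 -0.0514 -0.0606; 0.0537 0.6650 0.0241; 0.0801 -0.0924 0.8099]  nu=[1.6964, -1.5425, -1.7396]  x^+=[-0.2640, -0.8182, 0.0738]  P^+=[0.3642 0.0359 0.0453; 0.0359 0.2111 0.0040; 0.0453 0.0040 0.3326]
step 2: x^-=[-0.3774, -0.8894, 0.1856]  P^-=[0.6436 0.0575 -0.0103; 0.0575 0.3217 -0.0577; -0.0103 -0.0577 0.7280]  S=[1.2385 0.0247 -0.1198; 0.0247 0.6403 -0.0945; -0.1198 -0.0945 1.1481]  K=[0.5162 -0.0384 -0.0618; 0.0467 0.4992 0.0030; 0.0586 -0.0884 0.6316]  nu=[-0.5889, -0.6135, 1.4861]  x^+=[-0.7496, -1.2187, 1.1440]  P^+=[0.3020 0.0307 0.0329; 0.0307 0.1585 -0.0023; 0.0329 -0.0023 0.2593]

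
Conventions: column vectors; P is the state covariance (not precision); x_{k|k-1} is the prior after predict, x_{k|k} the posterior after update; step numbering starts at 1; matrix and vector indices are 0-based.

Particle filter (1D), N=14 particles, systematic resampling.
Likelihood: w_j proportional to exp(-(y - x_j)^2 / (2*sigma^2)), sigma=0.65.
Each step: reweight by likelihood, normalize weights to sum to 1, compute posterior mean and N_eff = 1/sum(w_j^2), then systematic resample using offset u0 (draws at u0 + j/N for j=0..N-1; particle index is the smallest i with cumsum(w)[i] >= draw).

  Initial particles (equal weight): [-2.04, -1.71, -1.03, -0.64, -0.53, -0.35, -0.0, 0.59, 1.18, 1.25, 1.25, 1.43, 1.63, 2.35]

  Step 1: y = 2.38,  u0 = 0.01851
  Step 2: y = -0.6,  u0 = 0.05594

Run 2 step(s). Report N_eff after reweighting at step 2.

N_eff = 6.1801

step 1: w=[0.0000, 0.0000, 0.0000, 0.0000, 0.0000, 0.0001, 0.0005, 0.0090, 0.0727, 0.0881, 0.0881, 0.1373, 0.2053, 0.3990]  mean=1.7798  Neff=4.1486  idx=[8, 9, 9, 10, 11, 11, 12, 12, 12, 13, 13, 13, 13, 13]
step 2: w=[0.2364, 0.1750, 0.1750, 0.1750, 0.0766, 0.0766, 0.0279, 0.0279, 0.0279, 0.0003, 0.0003, 0.0003, 0.0003, 0.0003]  mean=1.2947  Neff=6.1801  idx=[0, 0, 0, 1, 1, 2, 2, 2, 3, 3, 4, 5, 5, 8]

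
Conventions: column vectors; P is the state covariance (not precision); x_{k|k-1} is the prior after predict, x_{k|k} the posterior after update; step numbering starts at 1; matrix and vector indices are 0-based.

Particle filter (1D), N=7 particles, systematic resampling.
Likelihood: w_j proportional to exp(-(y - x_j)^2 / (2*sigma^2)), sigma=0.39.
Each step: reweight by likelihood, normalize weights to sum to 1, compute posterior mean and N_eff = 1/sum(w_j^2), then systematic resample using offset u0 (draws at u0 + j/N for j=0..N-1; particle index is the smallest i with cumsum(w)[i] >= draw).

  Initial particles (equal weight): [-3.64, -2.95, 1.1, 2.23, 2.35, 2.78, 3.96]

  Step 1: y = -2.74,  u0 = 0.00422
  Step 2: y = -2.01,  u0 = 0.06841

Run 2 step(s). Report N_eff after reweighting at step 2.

N_eff = 6.0059

step 1: w=[0.0746, 0.9254, 0.0000, 0.0000, 0.0000, 0.0000, 0.0000]  mean=-3.0015  Neff=1.1602  idx=[0, 1, 1, 1, 1, 1, 1]
step 2: w=[0.0005, 0.1666, 0.1666, 0.1666, 0.1666, 0.1666, 0.1666]  mean=-2.9503  Neff=6.0059  idx=[1, 2, 3, 3, 4, 5, 6]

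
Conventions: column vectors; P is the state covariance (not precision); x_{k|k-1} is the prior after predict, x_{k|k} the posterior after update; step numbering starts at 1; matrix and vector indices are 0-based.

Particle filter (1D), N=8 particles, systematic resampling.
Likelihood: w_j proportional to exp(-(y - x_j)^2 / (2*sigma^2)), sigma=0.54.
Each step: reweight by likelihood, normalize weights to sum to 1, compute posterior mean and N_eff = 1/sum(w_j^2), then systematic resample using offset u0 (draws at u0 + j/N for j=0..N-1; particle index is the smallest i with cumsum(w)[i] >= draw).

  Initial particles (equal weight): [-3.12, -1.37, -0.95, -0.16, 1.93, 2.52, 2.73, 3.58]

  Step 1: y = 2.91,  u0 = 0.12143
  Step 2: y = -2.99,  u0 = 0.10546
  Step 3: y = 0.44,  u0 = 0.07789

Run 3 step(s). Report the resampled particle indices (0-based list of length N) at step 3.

resampled_idx = [0, 1, 2, 3, 4, 5, 6, 7]

step 1: w=[0.0000, 0.0000, 0.0000, 0.0000, 0.0812, 0.3248, 0.3988, 0.1952]  mean=2.7628  Neff=3.2341  idx=[5, 5, 5, 6, 6, 6, 7, 7]
step 2: w=[0.3276, 0.3276, 0.3276, 0.0057, 0.0057, 0.0057, 0.0000, 0.0000]  mean=2.5236  Neff=3.1052  idx=[0, 0, 1, 1, 1, 2, 2, 2]
step 3: w=[0.1250, 0.1250, 0.1250, 0.1250, 0.1250, 0.1250, 0.1250, 0.1250]  mean=2.5200  Neff=8.0000  idx=[0, 1, 2, 3, 4, 5, 6, 7]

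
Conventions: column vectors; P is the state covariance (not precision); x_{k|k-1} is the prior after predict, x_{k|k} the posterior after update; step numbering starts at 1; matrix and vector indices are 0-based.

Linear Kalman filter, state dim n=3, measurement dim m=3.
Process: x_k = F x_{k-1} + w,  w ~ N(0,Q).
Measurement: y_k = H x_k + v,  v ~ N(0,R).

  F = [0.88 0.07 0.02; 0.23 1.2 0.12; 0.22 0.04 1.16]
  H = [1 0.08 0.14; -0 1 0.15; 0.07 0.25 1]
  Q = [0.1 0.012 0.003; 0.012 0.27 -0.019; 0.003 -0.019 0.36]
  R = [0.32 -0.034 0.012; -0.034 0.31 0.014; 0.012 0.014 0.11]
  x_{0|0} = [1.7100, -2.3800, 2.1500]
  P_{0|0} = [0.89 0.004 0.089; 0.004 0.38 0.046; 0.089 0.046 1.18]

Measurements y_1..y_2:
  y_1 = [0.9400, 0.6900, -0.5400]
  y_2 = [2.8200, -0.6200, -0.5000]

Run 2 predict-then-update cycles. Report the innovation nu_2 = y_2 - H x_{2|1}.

step 1: x^-=[1.3812, -2.2047, 2.7750]  P^-=[0.7953 0.2425 0.2990; 0.2425 0.9016 0.3000; 0.2990 0.3000 2.0413]  S=[1.2903 0.4139 0.7698; 0.4139 1.3476 0.8769; 0.7698 0.8769 2.4118]  K=[0.6876 0.0430 -0.0629; 0.0836 0.7176 -0.0627; -0.0498 -0.1596 0.9601]  nu=[-0.6533, 2.4785, -2.8605]  x^+=[1.2185, -0.3012, -0.3344]  P^+=[0.2201 -0.0093 -0.0112; -0.0093 0.2265 -0.0518; -0.0112 -0.0518 0.1165]
step 2: x^-=[1.0445, -0.1214, -0.1319]  P^-=[0.2699 0.0630 0.0328; 0.0630 0.5889 -0.0590; 0.0328 -0.0590 0.5171]  S=[0.6218 0.0829 0.1575; 0.0829 0.8928 0.1824; 0.1575 0.1824 0.6426]  K=[0.4486 0.0376 -0.0157; 0.0928 0.6541 -0.0642; -0.0302 -0.1468 0.8345]  nu=[1.8037, -0.4788, -0.4109]  x^+=[1.8420, -0.2408, -0.4590]  P^+=[0.1430 -0.0030 -0.0051; -0.0030 0.2059 -0.0481; -0.0051 -0.0481 0.1017]

innov = [1.8037, -0.4788, -0.4109]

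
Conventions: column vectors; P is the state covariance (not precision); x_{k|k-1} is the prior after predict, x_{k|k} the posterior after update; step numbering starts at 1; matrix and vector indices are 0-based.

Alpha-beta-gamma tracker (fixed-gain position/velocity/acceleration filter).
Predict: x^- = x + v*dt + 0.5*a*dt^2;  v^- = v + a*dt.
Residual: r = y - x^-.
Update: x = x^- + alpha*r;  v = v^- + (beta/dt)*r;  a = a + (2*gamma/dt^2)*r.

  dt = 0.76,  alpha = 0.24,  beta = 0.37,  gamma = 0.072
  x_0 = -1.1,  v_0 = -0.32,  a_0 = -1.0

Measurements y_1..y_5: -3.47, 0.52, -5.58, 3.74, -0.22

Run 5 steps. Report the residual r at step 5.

resid = 1.3833

step 1: x_pred=-1.6320  r=-1.8380  x^+=-2.0731  v^+=-1.9748  a^+=-1.4582
step 2: x_pred=-3.9951  r=4.5151  x^+=-2.9115  v^+=-0.8849  a^+=-0.3326
step 3: x_pred=-3.6801  r=-1.8999  x^+=-4.1361  v^+=-2.0626  a^+=-0.8062
step 4: x_pred=-5.9365  r=9.6765  x^+=-3.6141  v^+=2.0355  a^+=1.6062
step 5: x_pred=-1.6033  r=1.3833  x^+=-1.2713  v^+=3.9297  a^+=1.9510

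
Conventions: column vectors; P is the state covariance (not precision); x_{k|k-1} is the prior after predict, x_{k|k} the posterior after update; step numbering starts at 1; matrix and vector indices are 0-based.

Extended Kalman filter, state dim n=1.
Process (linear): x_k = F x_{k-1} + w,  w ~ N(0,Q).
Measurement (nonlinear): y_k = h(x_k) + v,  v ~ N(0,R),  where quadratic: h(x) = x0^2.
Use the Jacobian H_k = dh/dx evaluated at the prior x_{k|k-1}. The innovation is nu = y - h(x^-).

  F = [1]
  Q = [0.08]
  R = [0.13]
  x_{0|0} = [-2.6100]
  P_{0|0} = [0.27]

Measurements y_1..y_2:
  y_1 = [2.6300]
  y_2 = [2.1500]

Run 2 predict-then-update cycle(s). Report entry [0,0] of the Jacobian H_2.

H_jac[0,0] = -3.6392

step 1: x^-=[-2.6100]  P^-=[0.3500]  H_jac=[-5.2200]  S=[9.6669]  K=[-0.1890]  nu=[-4.1821]  x^+=[-1.8196]  P^+=[0.0047]
step 2: x^-=[-1.8196]  P^-=[0.0847]  H_jac=[-3.6392]  S=[1.2518]  K=[-0.2462]  nu=[-1.1610]  x^+=[-1.5337]  P^+=[0.0088]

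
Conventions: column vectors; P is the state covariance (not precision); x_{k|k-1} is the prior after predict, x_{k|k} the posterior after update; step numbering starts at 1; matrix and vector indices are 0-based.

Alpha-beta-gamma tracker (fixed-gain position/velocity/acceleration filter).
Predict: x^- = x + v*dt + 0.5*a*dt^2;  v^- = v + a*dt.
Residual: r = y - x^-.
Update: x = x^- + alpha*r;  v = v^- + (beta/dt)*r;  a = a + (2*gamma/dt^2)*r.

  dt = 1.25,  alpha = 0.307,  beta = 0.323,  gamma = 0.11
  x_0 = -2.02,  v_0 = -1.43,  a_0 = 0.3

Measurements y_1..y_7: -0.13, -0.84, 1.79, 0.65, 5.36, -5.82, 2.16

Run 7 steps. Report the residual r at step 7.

step 1: x_pred=-3.5731  r=3.4431  x^+=-2.5161  v^+=-0.1653  a^+=0.7848
step 2: x_pred=-2.1096  r=1.2696  x^+=-1.7198  v^+=1.1438  a^+=0.9635
step 3: x_pred=0.4626  r=1.3274  x^+=0.8701  v^+=2.6912  a^+=1.1504
step 4: x_pred=5.1329  r=-4.4829  x^+=3.7567  v^+=2.9709  a^+=0.5192
step 5: x_pred=7.8759  r=-2.5159  x^+=7.1035  v^+=2.9698  a^+=0.1650
step 6: x_pred=10.9447  r=-16.7647  x^+=5.7979  v^+=-1.1559  a^+=-2.1955
step 7: x_pred=2.6378  r=-0.4778  x^+=2.4911  v^+=-4.0237  a^+=-2.2627

resid = -0.4778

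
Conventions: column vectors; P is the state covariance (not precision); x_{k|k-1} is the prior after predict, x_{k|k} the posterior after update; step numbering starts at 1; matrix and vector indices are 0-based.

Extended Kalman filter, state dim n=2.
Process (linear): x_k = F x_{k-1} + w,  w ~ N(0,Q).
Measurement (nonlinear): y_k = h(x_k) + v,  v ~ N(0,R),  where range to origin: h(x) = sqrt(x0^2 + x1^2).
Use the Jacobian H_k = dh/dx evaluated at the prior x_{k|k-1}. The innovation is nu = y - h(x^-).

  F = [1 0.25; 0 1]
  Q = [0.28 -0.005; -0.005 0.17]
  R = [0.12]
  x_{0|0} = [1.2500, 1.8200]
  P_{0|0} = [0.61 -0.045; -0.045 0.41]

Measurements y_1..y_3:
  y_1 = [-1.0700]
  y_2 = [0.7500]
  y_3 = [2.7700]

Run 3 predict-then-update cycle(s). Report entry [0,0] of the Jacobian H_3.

H_jac[0,0] = -0.9991

step 1: x^-=[1.7050, 1.8200]  P^-=[0.8931 0.0525; 0.0525 0.5800]  H_jac=[0.6837 0.7298]  S=[0.8987]  K=[0.7220; 0.5109]  nu=[-3.5639]  x^+=[-0.8682, -0.0008]  P^+=[0.4246 -0.2790; -0.2790 0.3454]
step 2: x^-=[-0.8684, -0.0008]  P^-=[0.5867 -0.1977; -0.1977 0.5154]  H_jac=[-1.0000 -0.0009]  S=[0.7063]  K=[-0.8304; 0.2792]  nu=[-0.1184]  x^+=[-0.7701, -0.0339]  P^+=[0.0997 -0.0339; -0.0339 0.4603]
step 3: x^-=[-0.7786, -0.0339]  P^-=[0.3915 0.0762; 0.0762 0.6303]  H_jac=[-0.9991 -0.0434]  S=[0.5185]  K=[-0.7606; -0.1995]  nu=[1.9907]  x^+=[-2.2928, -0.4311]  P^+=[0.0915 -0.0025; -0.0025 0.6097]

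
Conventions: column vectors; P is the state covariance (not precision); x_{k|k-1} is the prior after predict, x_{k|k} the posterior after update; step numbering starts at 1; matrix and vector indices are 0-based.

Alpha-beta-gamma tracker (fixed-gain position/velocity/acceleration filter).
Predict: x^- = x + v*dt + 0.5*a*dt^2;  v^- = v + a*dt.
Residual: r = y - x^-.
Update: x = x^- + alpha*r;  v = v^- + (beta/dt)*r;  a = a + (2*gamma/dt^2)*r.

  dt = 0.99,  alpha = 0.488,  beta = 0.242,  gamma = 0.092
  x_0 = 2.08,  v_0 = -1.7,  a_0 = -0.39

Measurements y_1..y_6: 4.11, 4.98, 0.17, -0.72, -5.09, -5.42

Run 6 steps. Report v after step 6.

step 1: x_pred=0.2059  r=3.9041  x^+=2.1111  v^+=-1.1318  a^+=0.3429
step 2: x_pred=1.1587  r=3.8213  x^+=3.0235  v^+=0.1418  a^+=1.0603
step 3: x_pred=3.6835  r=-3.5135  x^+=1.9689  v^+=0.3327  a^+=0.4007
step 4: x_pred=2.4947  r=-3.2147  x^+=0.9259  v^+=-0.0564  a^+=-0.2028
step 5: x_pred=0.7707  r=-5.8607  x^+=-2.0893  v^+=-1.6898  a^+=-1.3031
step 6: x_pred=-4.4008  r=-1.0192  x^+=-4.8981  v^+=-3.2290  a^+=-1.4944

v_post = -3.2290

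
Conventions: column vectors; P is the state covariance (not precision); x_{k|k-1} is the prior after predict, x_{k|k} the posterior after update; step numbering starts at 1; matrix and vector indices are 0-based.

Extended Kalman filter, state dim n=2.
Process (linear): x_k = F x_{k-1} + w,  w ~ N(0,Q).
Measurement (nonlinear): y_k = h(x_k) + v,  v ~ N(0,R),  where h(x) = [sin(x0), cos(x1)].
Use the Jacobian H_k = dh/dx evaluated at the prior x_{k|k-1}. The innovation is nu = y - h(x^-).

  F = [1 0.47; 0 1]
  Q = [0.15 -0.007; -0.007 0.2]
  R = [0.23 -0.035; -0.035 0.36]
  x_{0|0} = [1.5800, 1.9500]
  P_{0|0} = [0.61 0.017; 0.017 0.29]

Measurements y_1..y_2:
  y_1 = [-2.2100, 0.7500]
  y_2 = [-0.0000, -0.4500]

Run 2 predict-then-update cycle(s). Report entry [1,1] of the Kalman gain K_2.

K[1,1] = -0.5326

step 1: x^-=[2.4965, 1.9500]  P^-=[0.8400 0.1463; 0.1463 0.4900]  H_jac=[-0.7990 0.0000; 0.0000 -0.9290]  S=[0.7663 0.0736; 0.0736 0.7829]  K=[-0.8670 -0.0921; -0.0976 -0.5723]  nu=[-2.8113, 1.1202]  x^+=[4.8308, 1.5833]  P^+=[0.2455 0.0030; 0.0030 0.2181]
step 2: x^-=[5.5750, 1.5833]  P^-=[0.4466 0.0985; 0.0985 0.4181]  H_jac=[0.7595 0.0000; 0.0000 -0.9999]  S=[0.4876 -0.1098; -0.1098 0.7780]  K=[0.6890 -0.0294; 0.0335 -0.5326]  nu=[0.6505, -0.4375]  x^+=[6.0360, 1.8381]  P^+=[0.2100 0.0347; 0.0347 0.1929]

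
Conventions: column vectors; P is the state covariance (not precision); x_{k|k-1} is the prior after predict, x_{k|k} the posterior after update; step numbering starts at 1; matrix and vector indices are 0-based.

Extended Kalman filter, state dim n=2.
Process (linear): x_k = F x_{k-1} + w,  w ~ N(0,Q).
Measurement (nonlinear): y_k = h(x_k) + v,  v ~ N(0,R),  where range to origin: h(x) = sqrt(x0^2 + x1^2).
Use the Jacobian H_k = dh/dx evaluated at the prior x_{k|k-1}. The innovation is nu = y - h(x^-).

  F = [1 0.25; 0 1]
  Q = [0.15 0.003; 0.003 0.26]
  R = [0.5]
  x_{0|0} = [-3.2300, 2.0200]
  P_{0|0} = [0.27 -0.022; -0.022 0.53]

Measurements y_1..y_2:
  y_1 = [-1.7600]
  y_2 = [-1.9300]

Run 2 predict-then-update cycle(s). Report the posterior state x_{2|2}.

x_post = [0.5849, 1.0572]

step 1: x^-=[-2.7250, 2.0200]  P^-=[0.4421 0.1135; 0.1135 0.7900]  H_jac=[-0.8033 0.5955]  S=[0.9569]  K=[-0.3005; 0.3964]  nu=[-5.1521]  x^+=[-1.1766, -0.0221]  P^+=[0.3557 0.2275; 0.2275 0.6397]
step 2: x^-=[-1.1821, -0.0221]  P^-=[0.6594 0.3904; 0.3904 0.8997]  H_jac=[-0.9998 -0.0187]  S=[1.1741]  K=[-0.5678; -0.3468]  nu=[-3.1123]  x^+=[0.5849, 1.0572]  P^+=[0.2810 0.1593; 0.1593 0.7585]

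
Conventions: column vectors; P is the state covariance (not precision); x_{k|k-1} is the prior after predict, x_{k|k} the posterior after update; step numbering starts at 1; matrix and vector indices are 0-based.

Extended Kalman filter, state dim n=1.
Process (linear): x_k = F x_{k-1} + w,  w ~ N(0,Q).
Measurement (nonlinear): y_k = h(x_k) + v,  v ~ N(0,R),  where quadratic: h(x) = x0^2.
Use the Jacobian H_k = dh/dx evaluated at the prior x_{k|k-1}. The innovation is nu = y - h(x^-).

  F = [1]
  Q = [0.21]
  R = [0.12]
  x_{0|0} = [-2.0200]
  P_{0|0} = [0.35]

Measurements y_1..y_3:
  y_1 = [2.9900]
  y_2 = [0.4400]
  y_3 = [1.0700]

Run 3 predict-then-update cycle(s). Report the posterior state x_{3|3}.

step 1: x^-=[-2.0200]  P^-=[0.5600]  H_jac=[-4.0400]  S=[9.2601]  K=[-0.2443]  nu=[-1.0904]  x^+=[-1.7536]  P^+=[0.0073]
step 2: x^-=[-1.7536]  P^-=[0.2173]  H_jac=[-3.5072]  S=[2.7923]  K=[-0.2729]  nu=[-2.6351]  x^+=[-1.0345]  P^+=[0.0093]
step 3: x^-=[-1.0345]  P^-=[0.2193]  H_jac=[-2.0691]  S=[1.0590]  K=[-0.4285]  nu=[-0.0003]  x^+=[-1.0344]  P^+=[0.0249]

x_post = [-1.0344]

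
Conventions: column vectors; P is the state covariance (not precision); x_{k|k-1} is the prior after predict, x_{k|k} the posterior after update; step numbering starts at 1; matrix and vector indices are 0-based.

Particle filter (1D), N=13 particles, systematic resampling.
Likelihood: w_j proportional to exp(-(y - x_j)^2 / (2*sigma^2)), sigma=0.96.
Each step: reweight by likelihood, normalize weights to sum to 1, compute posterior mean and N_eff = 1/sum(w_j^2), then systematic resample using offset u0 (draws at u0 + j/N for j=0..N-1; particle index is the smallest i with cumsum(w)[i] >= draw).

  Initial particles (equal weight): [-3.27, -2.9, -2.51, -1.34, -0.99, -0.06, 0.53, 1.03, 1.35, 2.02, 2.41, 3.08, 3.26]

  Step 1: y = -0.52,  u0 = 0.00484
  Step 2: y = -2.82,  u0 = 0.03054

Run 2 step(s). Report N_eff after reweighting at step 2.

N_eff = 4.4453

step 1: w=[0.0045, 0.0126, 0.0318, 0.1895, 0.2420, 0.2433, 0.1500, 0.0741, 0.0409, 0.0082, 0.0026, 0.0002, 0.0001]  mean=-0.4043  Neff=5.4169  idx=[1, 3, 3, 3, 4, 4, 4, 5, 5, 5, 6, 6, 7]
step 2: w=[0.4065, 0.1243, 0.1243, 0.1243, 0.0663, 0.0663, 0.0663, 0.0065, 0.0065, 0.0065, 0.0009, 0.0009, 0.0001]  mean=-1.8757  Neff=4.4453  idx=[0, 0, 0, 0, 0, 1, 1, 2, 2, 3, 4, 5, 6]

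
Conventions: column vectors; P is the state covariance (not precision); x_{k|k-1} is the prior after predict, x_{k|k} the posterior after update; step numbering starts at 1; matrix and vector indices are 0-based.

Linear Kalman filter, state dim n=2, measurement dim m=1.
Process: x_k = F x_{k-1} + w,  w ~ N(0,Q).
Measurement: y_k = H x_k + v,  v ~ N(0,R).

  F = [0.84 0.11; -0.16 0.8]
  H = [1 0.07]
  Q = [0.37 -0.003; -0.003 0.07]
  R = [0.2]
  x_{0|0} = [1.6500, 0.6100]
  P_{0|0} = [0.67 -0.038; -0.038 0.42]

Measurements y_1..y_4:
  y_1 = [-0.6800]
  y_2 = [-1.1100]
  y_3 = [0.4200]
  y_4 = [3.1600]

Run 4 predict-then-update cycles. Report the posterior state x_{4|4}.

x_post = [2.2292, 0.3588]

step 1: x^-=[1.4531, 0.2240]  P^-=[0.8408 -0.0810; -0.0810 0.3657]  S=[1.0313]  K=[0.8098; -0.0537]  nu=[-2.1488]  x^+=[-0.2870, 0.3393]  P^+=[0.1645 -0.0361; -0.0361 0.3627]
step 2: x^-=[-0.2038, 0.3174]  P^-=[0.4838 -0.0168; -0.0168 0.3156]  S=[0.6830]  K=[0.7066; 0.0077]  nu=[-0.9284]  x^+=[-0.8598, 0.3102]  P^+=[0.1428 -0.0205; -0.0205 0.3156]
step 3: x^-=[-0.6881, 0.3858]  P^-=[0.4708 -0.0079; -0.0079 0.2809]  S=[0.6710]  K=[0.7007; 0.0176]  nu=[1.0811]  x^+=[0.0694, 0.4048]  P^+=[0.1413 -0.0161; -0.0161 0.2807]
step 4: x^-=[0.1029, 0.3127]  P^-=[0.4701 -0.0078; -0.0078 0.2574]  S=[0.6703]  K=[0.7005; 0.0152]  nu=[3.0353]  x^+=[2.2292, 0.3588]  P^+=[0.1412 -0.0150; -0.0150 0.2572]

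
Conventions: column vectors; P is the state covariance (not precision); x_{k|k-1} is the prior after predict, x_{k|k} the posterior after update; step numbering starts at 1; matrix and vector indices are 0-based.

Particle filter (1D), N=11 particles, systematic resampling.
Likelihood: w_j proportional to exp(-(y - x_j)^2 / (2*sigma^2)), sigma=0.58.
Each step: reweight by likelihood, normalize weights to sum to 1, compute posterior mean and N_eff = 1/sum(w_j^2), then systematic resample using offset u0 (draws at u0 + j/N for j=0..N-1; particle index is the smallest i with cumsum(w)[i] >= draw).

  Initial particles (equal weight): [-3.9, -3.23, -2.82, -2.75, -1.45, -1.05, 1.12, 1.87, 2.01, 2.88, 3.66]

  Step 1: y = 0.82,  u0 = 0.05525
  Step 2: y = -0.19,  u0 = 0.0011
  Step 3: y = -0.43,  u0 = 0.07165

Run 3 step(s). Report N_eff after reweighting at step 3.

N_eff = 11.0000

step 1: w=[0.0000, 0.0000, 0.0000, 0.0000, 0.0004, 0.0046, 0.7298, 0.1620, 0.1017, 0.0015, 0.0000]  mean=1.3237  Neff=1.7569  idx=[6, 6, 6, 6, 6, 6, 6, 6, 7, 7, 8]
step 2: w=[0.1241, 0.1241, 0.1241, 0.1241, 0.1241, 0.1241, 0.1241, 0.1241, 0.0029, 0.0029, 0.0012]  mean=1.1254  Neff=8.1119  idx=[0, 0, 1, 2, 2, 3, 4, 5, 5, 6, 7]
step 3: w=[0.0909, 0.0909, 0.0909, 0.0909, 0.0909, 0.0909, 0.0909, 0.0909, 0.0909, 0.0909, 0.0909]  mean=1.1200  Neff=11.0000  idx=[0, 1, 2, 3, 4, 5, 6, 7, 8, 9, 10]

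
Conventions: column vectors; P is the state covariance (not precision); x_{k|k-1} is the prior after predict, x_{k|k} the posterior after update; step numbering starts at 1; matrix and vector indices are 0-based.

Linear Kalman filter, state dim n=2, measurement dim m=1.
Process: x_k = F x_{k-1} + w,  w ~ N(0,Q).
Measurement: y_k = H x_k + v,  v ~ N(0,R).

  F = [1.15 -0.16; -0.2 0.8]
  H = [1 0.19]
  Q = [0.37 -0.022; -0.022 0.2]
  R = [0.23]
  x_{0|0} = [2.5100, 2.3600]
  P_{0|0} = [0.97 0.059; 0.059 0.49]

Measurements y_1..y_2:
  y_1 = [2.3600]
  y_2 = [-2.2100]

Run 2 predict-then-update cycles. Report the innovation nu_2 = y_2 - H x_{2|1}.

innov = [-4.5815]

step 1: x^-=[2.5089, 1.3860]  P^-=[1.6437 -0.2517; -0.2517 0.5335]  S=[1.7973]  K=[0.8879; -0.0836]  nu=[-0.4122]  x^+=[2.1429, 1.4205]  P^+=[0.2267 -0.1182; -0.1182 0.5210]
step 2: x^-=[2.2370, 0.7078]  P^-=[0.7266 -0.2534; -0.2534 0.5803]  S=[0.8813]  K=[0.7699; -0.1624]  nu=[-4.5815]  x^+=[-1.2902, 1.4517]  P^+=[0.2043 -0.1432; -0.1432 0.5571]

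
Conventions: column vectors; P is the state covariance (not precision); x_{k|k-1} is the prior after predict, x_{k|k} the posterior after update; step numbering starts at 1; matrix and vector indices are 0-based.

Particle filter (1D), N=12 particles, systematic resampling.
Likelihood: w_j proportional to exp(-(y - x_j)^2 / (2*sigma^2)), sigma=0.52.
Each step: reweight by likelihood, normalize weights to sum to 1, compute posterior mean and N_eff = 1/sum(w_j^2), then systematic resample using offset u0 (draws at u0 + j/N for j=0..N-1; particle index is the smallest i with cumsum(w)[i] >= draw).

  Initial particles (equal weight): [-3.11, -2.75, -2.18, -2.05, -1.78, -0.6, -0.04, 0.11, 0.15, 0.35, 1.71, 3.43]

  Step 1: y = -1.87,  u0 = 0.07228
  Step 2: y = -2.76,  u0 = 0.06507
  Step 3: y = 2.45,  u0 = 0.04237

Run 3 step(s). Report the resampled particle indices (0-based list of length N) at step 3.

resampled_idx = [10, 10, 10, 10, 10, 10, 11, 11, 11, 11, 11, 11]

step 1: w=[0.0187, 0.0767, 0.2687, 0.3023, 0.3162, 0.0163, 0.0007, 0.0002, 0.0002, 0.0000, 0.0000, 0.0000]  mean=-2.0472  Neff=3.7022  idx=[1, 2, 2, 2, 3, 3, 3, 3, 4, 4, 4, 5]
step 2: w=[0.2130, 0.1144, 0.1144, 0.1144, 0.0839, 0.0839, 0.0839, 0.0839, 0.0361, 0.0361, 0.0361, 0.0000]  mean=-2.2144  Neff=8.5701  idx=[0, 0, 1, 1, 2, 3, 4, 5, 6, 7, 8, 10]
step 3: w=[0.0000, 0.0000, 0.0007, 0.0007, 0.0007, 0.0007, 0.0062, 0.0062, 0.0062, 0.0062, 0.4862, 0.4862]  mean=-1.7878  Neff=2.1147  idx=[10, 10, 10, 10, 10, 10, 11, 11, 11, 11, 11, 11]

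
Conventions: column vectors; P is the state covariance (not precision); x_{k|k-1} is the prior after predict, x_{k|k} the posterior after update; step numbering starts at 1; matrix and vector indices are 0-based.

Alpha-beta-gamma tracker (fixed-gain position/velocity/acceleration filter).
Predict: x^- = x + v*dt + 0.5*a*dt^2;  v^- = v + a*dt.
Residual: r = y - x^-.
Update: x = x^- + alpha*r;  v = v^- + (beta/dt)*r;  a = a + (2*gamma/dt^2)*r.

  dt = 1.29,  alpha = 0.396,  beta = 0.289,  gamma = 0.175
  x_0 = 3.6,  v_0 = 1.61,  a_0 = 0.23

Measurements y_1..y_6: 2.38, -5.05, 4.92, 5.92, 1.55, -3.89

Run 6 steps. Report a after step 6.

step 1: x_pred=5.8683  r=-3.4883  x^+=4.4869  v^+=1.1252  a^+=-0.5037
step 2: x_pred=5.5194  r=-10.5694  x^+=1.3339  v^+=-1.8924  a^+=-2.7267
step 3: x_pred=-3.3760  r=8.2960  x^+=-0.0908  v^+=-3.5512  a^+=-0.9818
step 4: x_pred=-5.4888  r=11.4088  x^+=-0.9709  v^+=-2.2618  a^+=1.4177
step 5: x_pred=-2.7090  r=4.2590  x^+=-1.0225  v^+=0.5212  a^+=2.3135
step 6: x_pred=1.5748  r=-5.4648  x^+=-0.5893  v^+=2.2813  a^+=1.1641

a_post = 1.1641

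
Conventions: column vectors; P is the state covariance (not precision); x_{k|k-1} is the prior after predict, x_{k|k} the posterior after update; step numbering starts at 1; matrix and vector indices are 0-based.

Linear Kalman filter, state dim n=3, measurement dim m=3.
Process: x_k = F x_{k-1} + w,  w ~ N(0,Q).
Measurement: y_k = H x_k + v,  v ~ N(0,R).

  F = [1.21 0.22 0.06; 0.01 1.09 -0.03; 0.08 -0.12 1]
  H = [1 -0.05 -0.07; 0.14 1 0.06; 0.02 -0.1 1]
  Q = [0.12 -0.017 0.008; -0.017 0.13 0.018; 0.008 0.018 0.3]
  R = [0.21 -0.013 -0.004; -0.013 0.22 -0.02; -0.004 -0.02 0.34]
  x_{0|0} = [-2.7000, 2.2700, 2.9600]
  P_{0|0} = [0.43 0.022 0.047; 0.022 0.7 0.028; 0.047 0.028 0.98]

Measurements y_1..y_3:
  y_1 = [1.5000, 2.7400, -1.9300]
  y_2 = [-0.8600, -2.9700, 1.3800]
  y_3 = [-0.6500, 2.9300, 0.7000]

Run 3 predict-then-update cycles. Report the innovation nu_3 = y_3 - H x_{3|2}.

step 1: x^-=[-2.5900, 2.3585, 2.4716]  P^-=[0.8062 0.1833 0.1502; 0.1833 0.9612 -0.0697; 0.1502 -0.0697 1.2932]  S=[0.9851 0.2411 0.0609; 0.2411 1.2472 -0.0833; 0.0609 -0.0833 1.6624]  K=[0.7698 0.1003 0.0659; -0.0485 0.7936 -0.0560; -0.0033 0.0764 0.7879]  nu=[4.3809, 0.5958, -4.1139]  x^+=[0.5713, 2.8496, -0.7385]  P^+=[0.1604 -0.0125 0.0129; -0.0125 0.1791 -0.0166; 0.0129 -0.0166 0.2645]
step 2: x^-=[1.2739, 3.1339, -1.0348]  P^-=[0.3592 0.0095 0.0483; 0.0095 0.3438 -0.0323; 0.0483 -0.0323 0.5743]  S=[0.5649 0.0319 0.0134; 0.0319 0.5725 -0.0442; 0.0134 -0.0442 0.9263]  K=[0.6233 0.0789 0.0537; -0.0424 0.5985 -0.0427; -0.0012 0.0640 0.6276]  nu=[-2.0497, -6.2202, 2.7027]  x^+=[-0.3493, -0.6175, 0.2658]  P^+=[0.1299 -0.0106 0.0105; -0.0106 0.1353 -0.0126; 0.0105 -0.0126 0.2107]
step 3: x^-=[-0.5426, -0.6846, 0.3120]  P^-=[0.3130 0.0015 0.0411; 0.0015 0.2916 -0.0205; 0.0411 -0.0205 0.5183]  S=[0.5202 0.0191 0.0092; 0.0191 0.5182 -0.0317; 0.0092 -0.0317 0.8671]  K=[0.5924 0.0735 0.0508; -0.0423 0.5600 -0.0363; -0.0020 0.0686 0.6036]  nu=[-0.1198, 3.6718, 0.3304]  x^+=[-0.3270, 1.3647, 0.7636]  P^+=[0.1234 -0.0104 0.0099; -0.0104 0.1266 -0.0105; 0.0099 -0.0105 0.2026]

innov = [-0.1198, 3.6718, 0.3304]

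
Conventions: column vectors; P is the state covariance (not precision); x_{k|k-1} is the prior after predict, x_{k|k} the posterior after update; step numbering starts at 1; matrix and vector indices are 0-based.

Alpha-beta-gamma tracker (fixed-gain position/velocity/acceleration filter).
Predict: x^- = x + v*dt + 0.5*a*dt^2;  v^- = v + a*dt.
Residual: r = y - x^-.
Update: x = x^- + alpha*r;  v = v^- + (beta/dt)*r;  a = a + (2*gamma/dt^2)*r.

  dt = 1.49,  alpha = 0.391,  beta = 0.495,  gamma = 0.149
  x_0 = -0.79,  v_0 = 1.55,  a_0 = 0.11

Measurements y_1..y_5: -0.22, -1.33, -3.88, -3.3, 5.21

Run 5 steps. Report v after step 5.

step 1: x_pred=1.6416  r=-1.8616  x^+=0.9137  v^+=1.0954  a^+=-0.1399
step 2: x_pred=2.3907  r=-3.7207  x^+=0.9359  v^+=-0.3490  a^+=-0.6393
step 3: x_pred=-0.2938  r=-3.5862  x^+=-1.6960  v^+=-2.4930  a^+=-1.1207
step 4: x_pred=-6.6545  r=3.3545  x^+=-5.3429  v^+=-3.0483  a^+=-0.6704
step 5: x_pred=-10.6291  r=15.8391  x^+=-4.4360  v^+=1.2148  a^+=1.4557

v_post = 1.2148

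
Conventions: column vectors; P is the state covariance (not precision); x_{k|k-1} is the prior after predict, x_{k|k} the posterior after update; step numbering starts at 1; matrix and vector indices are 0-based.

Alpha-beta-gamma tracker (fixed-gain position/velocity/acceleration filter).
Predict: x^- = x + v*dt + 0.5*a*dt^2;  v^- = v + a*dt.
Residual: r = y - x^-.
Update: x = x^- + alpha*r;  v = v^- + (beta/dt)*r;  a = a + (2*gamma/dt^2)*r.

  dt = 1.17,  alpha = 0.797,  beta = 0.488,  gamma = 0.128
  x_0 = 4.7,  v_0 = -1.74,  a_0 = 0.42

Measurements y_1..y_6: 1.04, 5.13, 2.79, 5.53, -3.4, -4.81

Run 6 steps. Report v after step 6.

step 1: x_pred=2.9517  r=-1.9117  x^+=1.4281  v^+=-2.0459  a^+=0.0625
step 2: x_pred=-0.9229  r=6.0529  x^+=3.9013  v^+=0.5518  a^+=1.1945
step 3: x_pred=5.3644  r=-2.5744  x^+=3.3126  v^+=0.8756  a^+=0.7130
step 4: x_pred=4.8250  r=0.7050  x^+=5.3869  v^+=2.0038  a^+=0.8449
step 5: x_pred=8.3096  r=-11.7096  x^+=-1.0229  v^+=-1.8917  a^+=-1.3450
step 6: x_pred=-4.1568  r=-0.6532  x^+=-4.6774  v^+=-3.7378  a^+=-1.4671

v_post = -3.7378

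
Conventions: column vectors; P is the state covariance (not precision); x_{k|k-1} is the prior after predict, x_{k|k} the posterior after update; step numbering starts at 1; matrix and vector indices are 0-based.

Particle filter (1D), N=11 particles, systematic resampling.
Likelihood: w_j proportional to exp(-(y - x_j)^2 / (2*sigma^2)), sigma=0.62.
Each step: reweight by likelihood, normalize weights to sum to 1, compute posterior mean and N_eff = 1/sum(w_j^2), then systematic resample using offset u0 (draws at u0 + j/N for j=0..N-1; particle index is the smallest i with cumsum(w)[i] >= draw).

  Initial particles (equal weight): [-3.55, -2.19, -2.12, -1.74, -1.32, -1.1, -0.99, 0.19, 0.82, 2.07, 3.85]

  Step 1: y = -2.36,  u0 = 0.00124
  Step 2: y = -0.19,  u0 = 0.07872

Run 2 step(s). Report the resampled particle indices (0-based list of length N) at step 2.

resampled_idx = [5, 8, 8, 9, 10, 10, 10, 10, 10, 10, 10]

step 1: w=[0.0509, 0.3092, 0.2979, 0.1947, 0.0786, 0.0407, 0.0279, 0.0001, 0.0000, 0.0000, 0.0000]  mean=-2.0043  Neff=4.2837  idx=[0, 1, 1, 1, 2, 2, 2, 2, 3, 3, 4]
step 2: w=[0.0000, 0.0169, 0.0169, 0.0169, 0.0241, 0.0241, 0.0241, 0.0241, 0.1349, 0.1349, 0.5831]  mean=-1.5546  Neff=2.6349  idx=[5, 8, 8, 9, 10, 10, 10, 10, 10, 10, 10]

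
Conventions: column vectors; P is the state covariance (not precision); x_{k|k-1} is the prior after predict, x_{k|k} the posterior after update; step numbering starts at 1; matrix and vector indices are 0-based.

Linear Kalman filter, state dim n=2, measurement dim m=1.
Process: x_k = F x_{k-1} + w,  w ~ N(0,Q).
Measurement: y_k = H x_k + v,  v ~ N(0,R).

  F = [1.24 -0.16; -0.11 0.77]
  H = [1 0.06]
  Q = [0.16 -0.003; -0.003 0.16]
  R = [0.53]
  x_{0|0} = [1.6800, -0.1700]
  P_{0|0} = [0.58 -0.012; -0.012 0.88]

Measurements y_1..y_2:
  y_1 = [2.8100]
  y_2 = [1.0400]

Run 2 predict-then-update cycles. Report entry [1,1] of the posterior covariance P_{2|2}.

P_post[1,1] = 0.5513

step 1: x^-=[2.1104, -0.3157]  P^-=[1.0791 -0.2022; -0.2022 0.6908]  S=[1.5873]  K=[0.6722; -0.1013]  nu=[0.7185]  x^+=[2.5934, -0.3885]  P^+=[0.3619 -0.0941; -0.0941 0.6745]
step 2: x^-=[3.2780, -0.5844]  P^-=[0.7711 -0.2270; -0.2270 0.5803]  S=[1.2759]  K=[0.5937; -0.1506]  nu=[-2.2029]  x^+=[1.9702, -0.2526]  P^+=[0.3214 -0.1129; -0.1129 0.5513]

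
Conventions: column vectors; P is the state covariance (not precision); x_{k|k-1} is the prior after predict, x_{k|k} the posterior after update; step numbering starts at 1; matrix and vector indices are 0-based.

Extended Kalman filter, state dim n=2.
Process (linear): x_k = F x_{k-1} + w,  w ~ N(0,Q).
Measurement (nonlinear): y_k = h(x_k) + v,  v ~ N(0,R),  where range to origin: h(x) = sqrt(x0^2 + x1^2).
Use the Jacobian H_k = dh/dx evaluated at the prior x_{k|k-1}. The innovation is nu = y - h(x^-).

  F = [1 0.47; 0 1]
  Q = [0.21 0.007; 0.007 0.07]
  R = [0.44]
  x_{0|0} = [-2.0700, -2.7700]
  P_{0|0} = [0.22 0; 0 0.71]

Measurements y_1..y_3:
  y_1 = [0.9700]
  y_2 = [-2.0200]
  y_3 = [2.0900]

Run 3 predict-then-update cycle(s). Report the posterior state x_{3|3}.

step 1: x^-=[-3.3719, -2.7700]  P^-=[0.5868 0.3407; 0.3407 0.7800]  H_jac=[-0.7727 -0.6348]  S=[1.4389]  K=[-0.4654; -0.5271]  nu=[-3.3938]  x^+=[-1.7923, -0.9813]  P^+=[0.2751 -0.0123; -0.0123 0.3803]
step 2: x^-=[-2.2535, -0.9813]  P^-=[0.5576 0.1735; 0.1735 0.4503]  H_jac=[-0.9168 -0.3992]  S=[1.1075]  K=[-0.5241; -0.3059]  nu=[-4.4779]  x^+=[0.0936, 0.3886]  P^+=[0.2533 -0.0041; -0.0041 0.3466]
step 3: x^-=[0.2762, 0.3886]  P^-=[0.5360 0.1658; 0.1658 0.4166]  H_jac=[0.5793 0.8151]  S=[1.0533]  K=[0.4231; 0.4136]  nu=[1.6132]  x^+=[0.9588, 1.0559]  P^+=[0.3475 -0.0185; -0.0185 0.2364]

x_post = [0.9588, 1.0559]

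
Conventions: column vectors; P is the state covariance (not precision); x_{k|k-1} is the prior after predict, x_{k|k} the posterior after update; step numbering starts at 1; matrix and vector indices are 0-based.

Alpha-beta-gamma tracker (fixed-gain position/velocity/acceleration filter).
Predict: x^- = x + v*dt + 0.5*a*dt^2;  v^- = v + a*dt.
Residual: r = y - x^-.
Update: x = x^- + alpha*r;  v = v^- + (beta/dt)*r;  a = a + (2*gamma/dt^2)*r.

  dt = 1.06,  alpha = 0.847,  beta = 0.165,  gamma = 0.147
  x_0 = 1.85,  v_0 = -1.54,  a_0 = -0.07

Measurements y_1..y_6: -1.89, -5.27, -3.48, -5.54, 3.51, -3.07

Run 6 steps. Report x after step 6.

x_post = -1.9560

step 1: x_pred=0.1783  r=-2.0683  x^+=-1.5736  v^+=-1.9361  a^+=-0.6112
step 2: x_pred=-3.9692  r=-1.3008  x^+=-5.0710  v^+=-2.7865  a^+=-0.9515
step 3: x_pred=-8.5592  r=5.0792  x^+=-4.2571  v^+=-3.0045  a^+=0.3775
step 4: x_pred=-7.2298  r=1.6898  x^+=-5.7985  v^+=-2.3413  a^+=0.8196
step 5: x_pred=-7.8199  r=11.3299  x^+=1.7765  v^+=0.2911  a^+=3.7842
step 6: x_pred=4.2111  r=-7.2811  x^+=-1.9560  v^+=3.1690  a^+=1.8790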